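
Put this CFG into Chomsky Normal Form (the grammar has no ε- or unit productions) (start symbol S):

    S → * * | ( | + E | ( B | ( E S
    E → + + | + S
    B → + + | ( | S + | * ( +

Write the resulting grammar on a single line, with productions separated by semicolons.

S → X1 X1 | ( | X2 E | X3 B | X3 Y1; E → X2 X2 | X2 S; B → X2 X2 | ( | S X2 | X1 Y2; X1 → *; X2 → +; X3 → (; Y1 → E S; Y2 → X3 X2

Introduce a nonterminal for each terminal appearing in a rule of length ≥ 2: X1 → *, X2 → +, X3 → (.
Binarize each right-hand side of length ≥ 3 by chaining fresh nonterminals (Y1, Y2, …): affected rules were S → X3 E S; B → X1 X3 X2.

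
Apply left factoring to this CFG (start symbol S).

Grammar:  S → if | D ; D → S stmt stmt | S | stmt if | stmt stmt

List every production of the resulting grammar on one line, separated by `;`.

S → if | D; D → S D' | stmt D''; D' → stmt stmt | ε; D'' → if | stmt

D has alternatives sharing prefix 'S': factor to D → S D' with D' → stmt stmt | ε.
D has alternatives sharing prefix 'stmt': factor to D → stmt D'' with D'' → if | stmt.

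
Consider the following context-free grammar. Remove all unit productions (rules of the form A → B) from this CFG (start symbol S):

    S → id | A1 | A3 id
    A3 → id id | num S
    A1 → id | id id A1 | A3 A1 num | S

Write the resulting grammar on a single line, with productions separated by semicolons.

S → id | id id A1 | A3 A1 num | A3 id; A3 → id id | num S; A1 → id | id id A1 | A3 A1 num | A3 id

Unit pairs: A1 ⇒* {S}; S ⇒* {A1}.
For every A with A ⇒* B via unit rules, add B's non-unit alternatives to A; then delete every rule of the form X → Y.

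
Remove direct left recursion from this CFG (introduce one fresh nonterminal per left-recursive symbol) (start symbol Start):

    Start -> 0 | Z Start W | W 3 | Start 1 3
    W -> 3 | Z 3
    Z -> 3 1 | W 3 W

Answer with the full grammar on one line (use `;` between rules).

Left recursion appears on Start.
For Start: α = {1 3}, β = {0, Z Start W, W 3}. Rewrite as Start → β Start1 and Start1 → α Start1 | ε.

Start -> 0 Start1 | Z Start W Start1 | W 3 Start1; W -> 3 | Z 3; Z -> 3 1 | W 3 W; Start1 -> 1 3 Start1 | ε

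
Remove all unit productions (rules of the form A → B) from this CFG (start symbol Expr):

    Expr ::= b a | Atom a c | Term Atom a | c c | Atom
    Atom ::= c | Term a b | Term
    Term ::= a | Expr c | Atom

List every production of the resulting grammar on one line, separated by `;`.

Unit pairs: Atom ⇒* {Term}; Expr ⇒* {Atom, Term}; Term ⇒* {Atom}.
For every A with A ⇒* B via unit rules, add B's non-unit alternatives to A; then delete every rule of the form X → Y.

Expr ::= a | Expr c | c | Term a b | b a | Atom a c | Term Atom a | c c; Atom ::= a | Expr c | c | Term a b; Term ::= a | Expr c | c | Term a b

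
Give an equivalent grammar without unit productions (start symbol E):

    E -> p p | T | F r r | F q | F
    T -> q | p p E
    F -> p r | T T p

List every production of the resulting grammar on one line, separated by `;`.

Unit pairs: E ⇒* {F, T}.
For each unit pair (A, B), copy every non-unit production of B to A, then drop all unit productions.

E -> p p | F r r | F q | p r | T T p | q | p p E; T -> q | p p E; F -> p r | T T p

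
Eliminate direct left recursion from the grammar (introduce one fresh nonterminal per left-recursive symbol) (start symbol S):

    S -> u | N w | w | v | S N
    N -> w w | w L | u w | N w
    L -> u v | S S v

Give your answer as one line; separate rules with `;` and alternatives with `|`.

S -> u S' | N w S' | w S' | v S'; N -> w w N' | w L N' | u w N'; L -> u v | S S v; S' -> N S' | ε; N' -> w N' | ε

Left recursion appears on S, N.
For S: α = {N}, β = {u, N w, w, v}. Rewrite as S → β S' and S' → α S' | ε.
For N: α = {w}, β = {w w, w L, u w}. Rewrite as N → β N' and N' → α N' | ε.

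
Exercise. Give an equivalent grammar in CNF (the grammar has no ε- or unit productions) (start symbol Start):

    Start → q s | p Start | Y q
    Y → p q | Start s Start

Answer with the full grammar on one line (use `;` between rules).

Start → X1 X2 | X3 Start | Y X1; Y → X3 X1 | Start Y1; X1 → q; X2 → s; X3 → p; Y1 → X2 Start

Introduce a nonterminal for each terminal appearing in a rule of length ≥ 2: X1 → q, X2 → s, X3 → p.
Binarize each right-hand side of length ≥ 3 by chaining fresh nonterminals (Y1, Y2, …): affected rules were Y → Start X2 Start.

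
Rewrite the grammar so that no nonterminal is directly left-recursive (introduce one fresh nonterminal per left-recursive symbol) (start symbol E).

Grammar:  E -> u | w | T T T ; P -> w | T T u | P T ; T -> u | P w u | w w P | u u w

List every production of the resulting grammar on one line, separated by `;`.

E -> u | w | T T T; P -> w P' | T T u P'; T -> u | P w u | w w P | u u w; P' -> T P' | ε

P is directly left-recursive.
For P: α = {T}, β = {w, T T u}. Rewrite as P → β P' and P' → α P' | ε.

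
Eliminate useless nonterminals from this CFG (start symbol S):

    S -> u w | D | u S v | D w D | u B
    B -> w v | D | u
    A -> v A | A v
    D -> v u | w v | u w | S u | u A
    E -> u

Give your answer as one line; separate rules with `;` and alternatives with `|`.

S -> u w | D | u S v | D w D | u B; B -> w v | D | u; D -> v u | w v | u w | S u

Generating nonterminals: {B, D, E, S}.
Reachable from S after that: {B, D, S}.
Removed useless symbols: {A, E} and every production mentioning them.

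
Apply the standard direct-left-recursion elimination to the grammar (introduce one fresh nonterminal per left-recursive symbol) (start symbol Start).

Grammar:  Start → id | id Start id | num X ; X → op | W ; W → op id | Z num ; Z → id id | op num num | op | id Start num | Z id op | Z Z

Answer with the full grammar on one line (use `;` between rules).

Directly left-recursive nonterminal: Z.
For Z: α = {id op, Z}, β = {id id, op num num, op, id Start num}. Rewrite as Z → β Z1 and Z1 → α Z1 | ε.

Start → id | id Start id | num X; X → op | W; W → op id | Z num; Z → id id Z1 | op num num Z1 | op Z1 | id Start num Z1; Z1 → id op Z1 | Z Z1 | epsilon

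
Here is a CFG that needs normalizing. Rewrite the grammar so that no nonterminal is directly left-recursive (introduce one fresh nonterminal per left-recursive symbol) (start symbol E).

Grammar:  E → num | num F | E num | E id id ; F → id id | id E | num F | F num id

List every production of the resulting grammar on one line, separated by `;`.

E → num E' | num F E'; F → id id F' | id E F' | num F F'; E' → num E' | id id E' | ε; F' → num id F' | ε

Left recursion appears on E, F.
For E: α = {num, id id}, β = {num, num F}. Rewrite as E → β E' and E' → α E' | ε.
For F: α = {num id}, β = {id id, id E, num F}. Rewrite as F → β F' and F' → α F' | ε.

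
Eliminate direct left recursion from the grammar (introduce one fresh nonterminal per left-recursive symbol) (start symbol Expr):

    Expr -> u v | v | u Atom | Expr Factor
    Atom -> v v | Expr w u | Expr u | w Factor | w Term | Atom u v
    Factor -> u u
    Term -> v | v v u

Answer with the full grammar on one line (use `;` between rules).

Left recursion appears on Expr, Atom.
For Expr: α = {Factor}, β = {u v, v, u Atom}. Rewrite as Expr → β Expr1 and Expr1 → α Expr1 | ε.
For Atom: α = {u v}, β = {v v, Expr w u, Expr u, w Factor, w Term}. Rewrite as Atom → β Atom1 and Atom1 → α Atom1 | ε.

Expr -> u v Expr1 | v Expr1 | u Atom Expr1; Atom -> v v Atom1 | Expr w u Atom1 | Expr u Atom1 | w Factor Atom1 | w Term Atom1; Factor -> u u; Term -> v | v v u; Expr1 -> Factor Expr1 | ε; Atom1 -> u v Atom1 | ε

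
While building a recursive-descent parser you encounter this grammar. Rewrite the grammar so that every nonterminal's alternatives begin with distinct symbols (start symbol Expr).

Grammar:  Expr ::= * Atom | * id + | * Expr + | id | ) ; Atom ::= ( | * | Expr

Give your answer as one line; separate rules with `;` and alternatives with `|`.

Expr has alternatives sharing prefix '*': factor to Expr → * Expr1 with Expr1 → Atom | id + | Expr +.

Expr ::= id | ) | * Expr1; Atom ::= ( | * | Expr; Expr1 ::= Atom | id + | Expr +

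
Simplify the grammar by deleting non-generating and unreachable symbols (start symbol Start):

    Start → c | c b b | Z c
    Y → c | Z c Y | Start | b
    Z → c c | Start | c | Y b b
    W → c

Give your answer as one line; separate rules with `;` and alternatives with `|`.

Generating nonterminals: {Start, W, Y, Z}.
Reachable from Start after that: {Start, Y, Z}.
Removed useless symbols: {W} and every production mentioning them.

Start → c | c b b | Z c; Y → c | Z c Y | Start | b; Z → c c | Start | c | Y b b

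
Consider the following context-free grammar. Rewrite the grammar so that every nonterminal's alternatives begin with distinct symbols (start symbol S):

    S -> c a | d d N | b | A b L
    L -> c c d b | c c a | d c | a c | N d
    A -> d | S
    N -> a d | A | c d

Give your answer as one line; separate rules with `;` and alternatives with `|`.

L has alternatives sharing prefix 'c c': factor to L → c c L' with L' → d b | a.

S -> c a | d d N | b | A b L; L -> d c | a c | N d | c c L'; A -> d | S; N -> a d | A | c d; L' -> d b | a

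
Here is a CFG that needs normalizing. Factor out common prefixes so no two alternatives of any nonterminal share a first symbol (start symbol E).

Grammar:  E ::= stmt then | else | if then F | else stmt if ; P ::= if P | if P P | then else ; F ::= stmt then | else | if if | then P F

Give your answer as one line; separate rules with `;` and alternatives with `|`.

E ::= stmt then | if then F | else E'; P ::= then else | if P P'; F ::= stmt then | else | if if | then P F; E' ::= ε | stmt if; P' ::= ε | P

E has alternatives sharing prefix 'else': factor to E → else E' with E' → ε | stmt if.
P has alternatives sharing prefix 'if P': factor to P → if P P' with P' → ε | P.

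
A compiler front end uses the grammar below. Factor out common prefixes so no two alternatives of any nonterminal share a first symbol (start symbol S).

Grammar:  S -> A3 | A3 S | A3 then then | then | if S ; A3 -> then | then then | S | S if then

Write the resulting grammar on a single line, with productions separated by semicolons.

S has alternatives sharing prefix 'A3': factor to S → A3 S' with S' → ε | S | then then.
A3 has alternatives sharing prefix 'then': factor to A3 → then A3' with A3' → ε | then.
A3 has alternatives sharing prefix 'S': factor to A3 → S A3'' with A3'' → ε | if then.

S -> then | if S | A3 S'; A3 -> then A3' | S A3''; S' -> ε | S | then then; A3' -> ε | then; A3'' -> ε | if then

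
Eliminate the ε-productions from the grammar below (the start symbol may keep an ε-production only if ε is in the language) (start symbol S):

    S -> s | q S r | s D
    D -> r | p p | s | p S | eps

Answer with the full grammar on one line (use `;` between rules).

Nullable set = {D}.
ε ∉ L(G), so no ε-production is kept.

S -> s | q S r | s D; D -> r | p p | s | p S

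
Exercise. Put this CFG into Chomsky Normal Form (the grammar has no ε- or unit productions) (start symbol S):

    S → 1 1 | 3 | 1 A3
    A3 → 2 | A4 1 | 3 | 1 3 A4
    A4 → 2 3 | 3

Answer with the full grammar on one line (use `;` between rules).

S → X1 X1 | 3 | X1 A3; A3 → 2 | A4 X1 | 3 | X1 Y1; A4 → X3 X2 | 3; X1 → 1; X2 → 3; X3 → 2; Y1 → X2 A4

Introduce a nonterminal for each terminal appearing in a rule of length ≥ 2: X1 → 1, X2 → 3, X3 → 2.
Binarize each right-hand side of length ≥ 3 by chaining fresh nonterminals (Y1, Y2, …): affected rules were A3 → X1 X2 A4.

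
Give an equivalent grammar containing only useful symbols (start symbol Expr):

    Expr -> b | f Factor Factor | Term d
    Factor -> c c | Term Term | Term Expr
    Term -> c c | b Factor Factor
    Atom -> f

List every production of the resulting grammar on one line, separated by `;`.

Generating nonterminals: {Atom, Expr, Factor, Term}.
Reachable from Expr after that: {Expr, Factor, Term}.
Removed useless symbols: {Atom} and every production mentioning them.

Expr -> b | f Factor Factor | Term d; Factor -> c c | Term Term | Term Expr; Term -> c c | b Factor Factor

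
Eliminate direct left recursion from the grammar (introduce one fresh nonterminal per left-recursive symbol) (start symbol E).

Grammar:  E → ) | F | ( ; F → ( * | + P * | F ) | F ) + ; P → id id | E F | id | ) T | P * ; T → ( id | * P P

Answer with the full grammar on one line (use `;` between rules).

E → ) | F | (; F → ( * F' | + P * F'; P → id id P' | E F P' | id P' | ) T P'; T → ( id | * P P; F' → ) F' | ) + F' | ε; P' → * P' | ε

F, P are directly left-recursive.
For F: α = {), ) +}, β = {( *, + P *}. Rewrite as F → β F' and F' → α F' | ε.
For P: α = {*}, β = {id id, E F, id, ) T}. Rewrite as P → β P' and P' → α P' | ε.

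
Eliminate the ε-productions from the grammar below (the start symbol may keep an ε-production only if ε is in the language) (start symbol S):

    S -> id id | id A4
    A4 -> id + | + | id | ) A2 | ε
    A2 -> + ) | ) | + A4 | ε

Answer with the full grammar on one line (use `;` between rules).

The nullable symbols are {A2, A4}.
ε ∉ L(G), so no ε-production is kept.
Expand every rule over subsets of its nullable positions: S → id A4 gives id A4 | id. A4 → ) A2 gives ) A2 | ). A2 → + A4 gives + A4 | +.

S -> id id | id A4 | id; A4 -> id + | + | id | ) A2 | ); A2 -> + ) | ) | + A4 | +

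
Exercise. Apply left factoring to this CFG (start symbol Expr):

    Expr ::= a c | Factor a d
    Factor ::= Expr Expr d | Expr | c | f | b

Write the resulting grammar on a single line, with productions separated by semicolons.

Expr ::= a c | Factor a d; Factor ::= c | f | b | Expr Factor1; Factor1 ::= Expr d | ε

Factor has alternatives sharing prefix 'Expr': factor to Factor → Expr Factor1 with Factor1 → Expr d | ε.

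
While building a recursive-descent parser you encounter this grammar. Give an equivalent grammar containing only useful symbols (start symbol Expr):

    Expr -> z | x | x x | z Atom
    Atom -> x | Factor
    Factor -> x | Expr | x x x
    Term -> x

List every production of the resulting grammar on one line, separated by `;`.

Expr -> z | x | x x | z Atom; Atom -> x | Factor; Factor -> x | Expr | x x x

Generating nonterminals: {Atom, Expr, Factor, Term}.
Reachable from Expr after that: {Atom, Expr, Factor}.
Removed useless symbols: {Term} and every production mentioning them.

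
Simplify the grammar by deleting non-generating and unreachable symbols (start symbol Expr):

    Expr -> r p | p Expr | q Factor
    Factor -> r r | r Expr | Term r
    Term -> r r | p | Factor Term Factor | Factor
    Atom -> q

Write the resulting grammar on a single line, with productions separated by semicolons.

Expr -> r p | p Expr | q Factor; Factor -> r r | r Expr | Term r; Term -> r r | p | Factor Term Factor | Factor

Generating nonterminals: {Atom, Expr, Factor, Term}.
Reachable from Expr after that: {Expr, Factor, Term}.
Removed useless symbols: {Atom} and every production mentioning them.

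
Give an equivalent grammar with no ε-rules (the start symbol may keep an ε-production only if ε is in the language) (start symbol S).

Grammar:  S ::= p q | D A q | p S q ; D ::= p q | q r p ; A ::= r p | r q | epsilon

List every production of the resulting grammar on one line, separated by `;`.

Nullable set = {A}.
ε ∉ L(G), so no ε-production is kept.
For each production, add variants omitting each subset of nullable occurrences: S → D A q gives D A q | D q.

S ::= p q | D A q | D q | p S q; D ::= p q | q r p; A ::= r p | r q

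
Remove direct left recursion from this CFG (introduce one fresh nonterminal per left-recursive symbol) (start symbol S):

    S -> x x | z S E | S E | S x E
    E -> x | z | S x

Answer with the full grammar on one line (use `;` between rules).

Directly left-recursive nonterminal: S.
For S: α = {E, x E}, β = {x x, z S E}. Rewrite as S → β S' and S' → α S' | ε.

S -> x x S' | z S E S'; E -> x | z | S x; S' -> E S' | x E S' | ε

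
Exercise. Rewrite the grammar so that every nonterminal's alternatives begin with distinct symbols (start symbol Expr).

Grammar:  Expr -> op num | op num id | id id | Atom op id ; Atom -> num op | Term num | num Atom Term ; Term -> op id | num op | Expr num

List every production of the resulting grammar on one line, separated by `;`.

Expr -> id id | Atom op id | op num Expr1; Atom -> Term num | num Atom1; Term -> op id | num op | Expr num; Expr1 -> ε | id; Atom1 -> op | Atom Term

Expr has alternatives sharing prefix 'op num': factor to Expr → op num Expr1 with Expr1 → ε | id.
Atom has alternatives sharing prefix 'num': factor to Atom → num Atom1 with Atom1 → op | Atom Term.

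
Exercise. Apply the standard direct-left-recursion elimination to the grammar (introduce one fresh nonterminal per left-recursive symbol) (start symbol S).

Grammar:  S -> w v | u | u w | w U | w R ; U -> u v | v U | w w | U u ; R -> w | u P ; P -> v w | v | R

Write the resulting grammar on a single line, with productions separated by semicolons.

Left recursion appears on U.
For U: α = {u}, β = {u v, v U, w w}. Rewrite as U → β U' and U' → α U' | ε.

S -> w v | u | u w | w U | w R; U -> u v U' | v U U' | w w U'; R -> w | u P; P -> v w | v | R; U' -> u U' | epsilon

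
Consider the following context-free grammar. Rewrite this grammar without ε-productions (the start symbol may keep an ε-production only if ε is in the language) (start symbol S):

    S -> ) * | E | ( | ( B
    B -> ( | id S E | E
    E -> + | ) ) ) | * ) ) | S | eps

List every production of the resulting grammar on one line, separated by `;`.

Nullable nonterminals: {B, E, S}.
ε ∈ L(G) since S is nullable, so keep S → ε.
Expand every rule over subsets of its nullable positions: B → id S E gives id S E | id S | id E | id.

S -> ) * | E | ( | ( B | eps; B -> ( | id S E | id S | id E | id | E; E -> + | ) ) ) | * ) ) | S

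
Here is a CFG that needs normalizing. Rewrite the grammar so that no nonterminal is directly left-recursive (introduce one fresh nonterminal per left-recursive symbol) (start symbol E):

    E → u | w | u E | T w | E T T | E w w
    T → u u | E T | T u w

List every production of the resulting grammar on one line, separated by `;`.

E → u E' | w E' | u E E' | T w E'; T → u u T' | E T T'; E' → T T E' | w w E' | ε; T' → u w T' | ε

Left recursion appears on E, T.
For E: α = {T T, w w}, β = {u, w, u E, T w}. Rewrite as E → β E' and E' → α E' | ε.
For T: α = {u w}, β = {u u, E T}. Rewrite as T → β T' and T' → α T' | ε.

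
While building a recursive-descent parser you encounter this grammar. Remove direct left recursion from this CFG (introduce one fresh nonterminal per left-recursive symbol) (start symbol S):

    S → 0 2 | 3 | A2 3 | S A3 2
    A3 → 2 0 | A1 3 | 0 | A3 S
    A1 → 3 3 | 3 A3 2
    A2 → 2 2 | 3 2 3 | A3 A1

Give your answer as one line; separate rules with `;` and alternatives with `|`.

S → 0 2 S' | 3 S' | A2 3 S'; A3 → 2 0 A3' | A1 3 A3' | 0 A3'; A1 → 3 3 | 3 A3 2; A2 → 2 2 | 3 2 3 | A3 A1; S' → A3 2 S' | epsilon; A3' → S A3' | epsilon

Directly left-recursive nonterminals: S, A3.
For S: α = {A3 2}, β = {0 2, 3, A2 3}. Rewrite as S → β S' and S' → α S' | ε.
For A3: α = {S}, β = {2 0, A1 3, 0}. Rewrite as A3 → β A3' and A3' → α A3' | ε.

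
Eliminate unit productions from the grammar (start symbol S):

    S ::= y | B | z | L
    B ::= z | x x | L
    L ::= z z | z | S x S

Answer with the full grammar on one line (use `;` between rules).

S ::= z z | z | S x S | x x | y; B ::= z z | z | S x S | x x; L ::= z z | z | S x S

Unit pairs: B ⇒* {L}; S ⇒* {B, L}.
Replace each nonterminal's rules with the union of the non-unit rules of every nonterminal it unit-derives.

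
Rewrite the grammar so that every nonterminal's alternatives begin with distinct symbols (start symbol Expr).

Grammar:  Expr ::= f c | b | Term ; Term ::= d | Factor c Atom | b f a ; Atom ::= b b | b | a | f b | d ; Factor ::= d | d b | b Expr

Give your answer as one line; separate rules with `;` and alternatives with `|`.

Atom has alternatives sharing prefix 'b': factor to Atom → b Atom1 with Atom1 → b | ε.
Factor has alternatives sharing prefix 'd': factor to Factor → d Factor1 with Factor1 → ε | b.

Expr ::= f c | b | Term; Term ::= d | Factor c Atom | b f a; Atom ::= a | f b | d | b Atom1; Factor ::= b Expr | d Factor1; Atom1 ::= b | ε; Factor1 ::= ε | b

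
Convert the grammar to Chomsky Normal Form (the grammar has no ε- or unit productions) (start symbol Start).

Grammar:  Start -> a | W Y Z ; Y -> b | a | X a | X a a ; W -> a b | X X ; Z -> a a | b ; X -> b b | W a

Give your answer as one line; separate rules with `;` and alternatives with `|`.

Start -> a | W Y1; Y -> b | a | X X1 | X Y2; W -> X1 X2 | X X; Z -> X1 X1 | b; X -> X2 X2 | W X1; X1 -> a; X2 -> b; Y1 -> Y Z; Y2 -> X1 X1

Introduce a nonterminal for each terminal appearing in a rule of length ≥ 2: X1 → a, X2 → b.
Binarize each right-hand side of length ≥ 3 by chaining fresh nonterminals (Y1, Y2, …): affected rules were Start → W Y Z; Y → X X1 X1.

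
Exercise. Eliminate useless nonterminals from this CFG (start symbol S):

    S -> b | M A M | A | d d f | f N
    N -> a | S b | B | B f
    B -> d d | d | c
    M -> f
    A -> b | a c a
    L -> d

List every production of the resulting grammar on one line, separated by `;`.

S -> b | M A M | A | d d f | f N; N -> a | S b | B | B f; B -> d d | d | c; M -> f; A -> b | a c a

Generating nonterminals: {A, B, L, M, N, S}.
Reachable from S after that: {A, B, M, N, S}.
Removed useless symbols: {L} and every production mentioning them.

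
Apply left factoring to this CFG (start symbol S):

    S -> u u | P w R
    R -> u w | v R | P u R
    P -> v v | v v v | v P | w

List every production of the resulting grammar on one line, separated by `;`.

P has alternatives sharing prefix 'v': factor to P → v P' with P' → v | v v | P.
P' has alternatives sharing prefix 'v': factor to P' → v P'' with P'' → ε | v.

S -> u u | P w R; R -> u w | v R | P u R; P -> w | v P'; P' -> P | v P''; P'' -> ε | v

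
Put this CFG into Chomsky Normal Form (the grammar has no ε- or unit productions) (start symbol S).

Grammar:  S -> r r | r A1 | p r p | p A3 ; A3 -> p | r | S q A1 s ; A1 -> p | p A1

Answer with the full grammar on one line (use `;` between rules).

S -> X1 X1 | X1 A1 | X2 Y1 | X2 A3; A3 -> p | r | S Y2; A1 -> p | X2 A1; X1 -> r; X2 -> p; X3 -> q; X4 -> s; Y1 -> X1 X2; Y2 -> X3 Y3; Y3 -> A1 X4

Introduce a nonterminal for each terminal appearing in a rule of length ≥ 2: X1 → r, X2 → p, X3 → q, X4 → s.
Binarize each right-hand side of length ≥ 3 by chaining fresh nonterminals (Y1, Y2, …): affected rules were S → X2 X1 X2; A3 → S X3 A1 X4.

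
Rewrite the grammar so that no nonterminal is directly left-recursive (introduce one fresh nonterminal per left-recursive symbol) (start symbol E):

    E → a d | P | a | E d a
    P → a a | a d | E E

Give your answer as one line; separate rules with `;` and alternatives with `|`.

E is directly left-recursive.
For E: α = {d a}, β = {a d, P, a}. Rewrite as E → β E' and E' → α E' | ε.

E → a d E' | P E' | a E'; P → a a | a d | E E; E' → d a E' | ε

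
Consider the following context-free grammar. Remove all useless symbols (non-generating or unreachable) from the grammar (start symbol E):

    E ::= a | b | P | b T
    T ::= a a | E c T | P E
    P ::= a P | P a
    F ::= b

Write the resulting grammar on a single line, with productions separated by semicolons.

E ::= a | b | b T; T ::= a a | E c T

Generating nonterminals: {E, F, T}.
Reachable from E after that: {E, T}.
Removed useless symbols: {F, P} and every production mentioning them.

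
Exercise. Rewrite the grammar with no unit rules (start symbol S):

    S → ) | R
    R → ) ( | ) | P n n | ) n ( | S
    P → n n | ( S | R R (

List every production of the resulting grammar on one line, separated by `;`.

S → ) | ) ( | P n n | ) n (; R → ) | ) ( | P n n | ) n (; P → n n | ( S | R R (

Unit pairs: R ⇒* {S}; S ⇒* {R}.
For every A with A ⇒* B via unit rules, add B's non-unit alternatives to A; then delete every rule of the form X → Y.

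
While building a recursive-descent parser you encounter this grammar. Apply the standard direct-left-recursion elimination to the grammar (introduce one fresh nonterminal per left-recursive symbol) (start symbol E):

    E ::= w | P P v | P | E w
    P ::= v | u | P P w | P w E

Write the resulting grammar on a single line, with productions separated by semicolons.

E ::= w E' | P P v E' | P E'; P ::= v P' | u P'; E' ::= w E' | ε; P' ::= P w P' | w E P' | ε

Left recursion appears on E, P.
For E: α = {w}, β = {w, P P v, P}. Rewrite as E → β E' and E' → α E' | ε.
For P: α = {P w, w E}, β = {v, u}. Rewrite as P → β P' and P' → α P' | ε.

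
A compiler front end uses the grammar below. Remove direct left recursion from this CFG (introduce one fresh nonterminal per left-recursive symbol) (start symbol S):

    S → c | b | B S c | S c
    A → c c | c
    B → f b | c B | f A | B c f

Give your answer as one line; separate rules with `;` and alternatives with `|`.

S → c S' | b S' | B S c S'; A → c c | c; B → f b B' | c B B' | f A B'; S' → c S' | ε; B' → c f B' | ε

S, B are directly left-recursive.
For S: α = {c}, β = {c, b, B S c}. Rewrite as S → β S' and S' → α S' | ε.
For B: α = {c f}, β = {f b, c B, f A}. Rewrite as B → β B' and B' → α B' | ε.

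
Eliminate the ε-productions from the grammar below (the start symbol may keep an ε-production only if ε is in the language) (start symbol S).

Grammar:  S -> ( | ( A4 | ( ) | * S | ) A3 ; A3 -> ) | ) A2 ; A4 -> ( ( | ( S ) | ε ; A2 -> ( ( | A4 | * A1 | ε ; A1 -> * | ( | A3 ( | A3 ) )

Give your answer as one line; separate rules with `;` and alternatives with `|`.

Nullable nonterminals: {A2, A4}.
ε ∉ L(G), so no ε-production is kept.

S -> ( | ( A4 | ( ) | * S | ) A3; A3 -> ) | ) A2; A4 -> ( ( | ( S ); A2 -> ( ( | A4 | * A1; A1 -> * | ( | A3 ( | A3 ) )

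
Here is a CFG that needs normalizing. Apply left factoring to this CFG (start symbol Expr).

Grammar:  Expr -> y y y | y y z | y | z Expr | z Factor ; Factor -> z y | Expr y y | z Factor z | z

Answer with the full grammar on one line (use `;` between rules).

Expr -> y Expr1 | z Expr2; Factor -> Expr y y | z Factor1; Expr1 -> ε | y Expr11; Expr2 -> Expr | Factor; Factor1 -> y | Factor z | ε; Expr11 -> y | z

Expr has alternatives sharing prefix 'y': factor to Expr → y Expr1 with Expr1 → y y | y z | ε.
Expr has alternatives sharing prefix 'z': factor to Expr → z Expr2 with Expr2 → Expr | Factor.
Factor has alternatives sharing prefix 'z': factor to Factor → z Factor1 with Factor1 → y | Factor z | ε.
Expr1 has alternatives sharing prefix 'y': factor to Expr1 → y Expr11 with Expr11 → y | z.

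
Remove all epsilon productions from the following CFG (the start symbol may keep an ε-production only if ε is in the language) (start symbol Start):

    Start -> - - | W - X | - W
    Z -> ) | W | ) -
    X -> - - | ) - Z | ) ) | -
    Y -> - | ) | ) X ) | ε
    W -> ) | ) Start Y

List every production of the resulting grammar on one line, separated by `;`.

The nullable symbols are {Y}.
ε ∉ L(G), so no ε-production is kept.
Expand every rule over subsets of its nullable positions: W → ) Start Y gives ) Start Y | ) Start.

Start -> - - | W - X | - W; Z -> ) | W | ) -; X -> - - | ) - Z | ) ) | -; Y -> - | ) | ) X ); W -> ) | ) Start Y | ) Start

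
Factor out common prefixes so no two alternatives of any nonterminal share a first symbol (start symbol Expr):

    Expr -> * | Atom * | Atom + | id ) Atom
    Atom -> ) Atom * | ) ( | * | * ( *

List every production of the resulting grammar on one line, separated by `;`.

Expr has alternatives sharing prefix 'Atom': factor to Expr → Atom Expr1 with Expr1 → * | +.
Atom has alternatives sharing prefix ')': factor to Atom → ) Atom1 with Atom1 → Atom * | (.
Atom has alternatives sharing prefix '*': factor to Atom → * Atom2 with Atom2 → ε | ( *.

Expr -> * | id ) Atom | Atom Expr1; Atom -> ) Atom1 | * Atom2; Expr1 -> * | +; Atom1 -> Atom * | (; Atom2 -> ε | ( *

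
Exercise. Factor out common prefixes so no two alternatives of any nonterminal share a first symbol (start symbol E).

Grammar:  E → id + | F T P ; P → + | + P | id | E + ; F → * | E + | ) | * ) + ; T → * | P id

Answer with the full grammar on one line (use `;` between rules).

P has alternatives sharing prefix '+': factor to P → + P' with P' → ε | P.
F has alternatives sharing prefix '*': factor to F → * F' with F' → ε | ) +.

E → id + | F T P; P → id | E + | + P'; F → E + | ) | * F'; T → * | P id; P' → ε | P; F' → ε | ) +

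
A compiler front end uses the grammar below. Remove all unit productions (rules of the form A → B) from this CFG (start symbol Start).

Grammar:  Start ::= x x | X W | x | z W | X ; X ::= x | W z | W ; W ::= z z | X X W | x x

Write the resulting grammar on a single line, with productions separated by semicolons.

Unit pairs: Start ⇒* {W, X}; X ⇒* {W}.
For every A with A ⇒* B via unit rules, add B's non-unit alternatives to A; then delete every rule of the form X → Y.

Start ::= x x | X W | x | z W | W z | z z | X X W; X ::= x | W z | z z | X X W | x x; W ::= z z | X X W | x x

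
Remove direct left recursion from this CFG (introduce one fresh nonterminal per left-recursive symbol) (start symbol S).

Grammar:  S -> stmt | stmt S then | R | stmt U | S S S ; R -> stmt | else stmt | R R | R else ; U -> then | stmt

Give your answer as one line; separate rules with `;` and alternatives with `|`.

S -> stmt S' | stmt S then S' | R S' | stmt U S'; R -> stmt R' | else stmt R'; U -> then | stmt; S' -> S S S' | ε; R' -> R R' | else R' | ε

Left recursion appears on S, R.
For S: α = {S S}, β = {stmt, stmt S then, R, stmt U}. Rewrite as S → β S' and S' → α S' | ε.
For R: α = {R, else}, β = {stmt, else stmt}. Rewrite as R → β R' and R' → α R' | ε.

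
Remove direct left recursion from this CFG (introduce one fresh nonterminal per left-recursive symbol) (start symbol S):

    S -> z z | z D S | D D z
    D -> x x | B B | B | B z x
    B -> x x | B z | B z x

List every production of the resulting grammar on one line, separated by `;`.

S -> z z | z D S | D D z; D -> x x | B B | B | B z x; B -> x x B'; B' -> z B' | z x B' | ε

Directly left-recursive nonterminal: B.
For B: α = {z, z x}, β = {x x}. Rewrite as B → β B' and B' → α B' | ε.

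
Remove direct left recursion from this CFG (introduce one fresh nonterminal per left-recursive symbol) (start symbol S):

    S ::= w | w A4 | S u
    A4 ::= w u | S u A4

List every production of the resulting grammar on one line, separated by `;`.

S is directly left-recursive.
For S: α = {u}, β = {w, w A4}. Rewrite as S → β S' and S' → α S' | ε.

S ::= w S' | w A4 S'; A4 ::= w u | S u A4; S' ::= u S' | eps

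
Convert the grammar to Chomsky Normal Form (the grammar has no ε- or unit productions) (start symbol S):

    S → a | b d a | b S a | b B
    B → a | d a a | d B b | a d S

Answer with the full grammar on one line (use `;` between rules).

Introduce a nonterminal for each terminal appearing in a rule of length ≥ 2: X1 → b, X2 → d, X3 → a.
Binarize each right-hand side of length ≥ 3 by chaining fresh nonterminals (Y1, Y2, …): affected rules were S → X1 X2 X3; S → X1 S X3; B → X2 X3 X3; B → X2 B X1.

S → a | X1 Y1 | X1 Y2 | X1 B; B → a | X2 Y3 | X2 Y4 | X3 Y5; X1 → b; X2 → d; X3 → a; Y1 → X2 X3; Y2 → S X3; Y3 → X3 X3; Y4 → B X1; Y5 → X2 S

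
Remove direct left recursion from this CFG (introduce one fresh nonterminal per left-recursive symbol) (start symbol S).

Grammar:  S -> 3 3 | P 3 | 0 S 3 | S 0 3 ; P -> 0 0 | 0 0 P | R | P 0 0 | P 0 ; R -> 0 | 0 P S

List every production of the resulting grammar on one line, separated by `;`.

Left recursion appears on S, P.
For S: α = {0 3}, β = {3 3, P 3, 0 S 3}. Rewrite as S → β S' and S' → α S' | ε.
For P: α = {0 0, 0}, β = {0 0, 0 0 P, R}. Rewrite as P → β P' and P' → α P' | ε.

S -> 3 3 S' | P 3 S' | 0 S 3 S'; P -> 0 0 P' | 0 0 P P' | R P'; R -> 0 | 0 P S; S' -> 0 3 S' | ε; P' -> 0 0 P' | 0 P' | ε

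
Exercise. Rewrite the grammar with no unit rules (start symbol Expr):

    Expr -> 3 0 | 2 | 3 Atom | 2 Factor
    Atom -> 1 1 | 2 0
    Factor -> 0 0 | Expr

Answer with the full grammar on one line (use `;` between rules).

Expr -> 3 0 | 2 | 3 Atom | 2 Factor; Atom -> 1 1 | 2 0; Factor -> 0 0 | 3 0 | 2 | 3 Atom | 2 Factor

Unit pairs: Factor ⇒* {Expr}.
For each unit pair (A, B), copy every non-unit production of B to A, then drop all unit productions.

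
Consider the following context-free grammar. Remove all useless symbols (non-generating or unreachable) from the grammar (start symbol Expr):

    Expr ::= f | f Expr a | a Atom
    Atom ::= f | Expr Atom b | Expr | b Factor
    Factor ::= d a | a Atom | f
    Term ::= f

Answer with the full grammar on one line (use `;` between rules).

Generating nonterminals: {Atom, Expr, Factor, Term}.
Reachable from Expr after that: {Atom, Expr, Factor}.
Removed useless symbols: {Term} and every production mentioning them.

Expr ::= f | f Expr a | a Atom; Atom ::= f | Expr Atom b | Expr | b Factor; Factor ::= d a | a Atom | f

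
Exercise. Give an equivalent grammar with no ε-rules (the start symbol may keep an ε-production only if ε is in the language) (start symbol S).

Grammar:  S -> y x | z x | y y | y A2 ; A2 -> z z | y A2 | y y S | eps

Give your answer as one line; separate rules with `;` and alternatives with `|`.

S -> y x | z x | y y | y A2 | y; A2 -> z z | y A2 | y | y y S

Nullable set = {A2}.
ε ∉ L(G), so no ε-production is kept.
Expand every rule over subsets of its nullable positions: S → y A2 gives y A2 | y. A2 → y A2 gives y A2 | y.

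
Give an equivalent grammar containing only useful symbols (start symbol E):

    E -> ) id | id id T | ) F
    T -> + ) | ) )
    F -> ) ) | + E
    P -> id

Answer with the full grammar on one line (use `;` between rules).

Generating nonterminals: {E, F, P, T}.
Reachable from E after that: {E, F, T}.
Removed useless symbols: {P} and every production mentioning them.

E -> ) id | id id T | ) F; T -> + ) | ) ); F -> ) ) | + E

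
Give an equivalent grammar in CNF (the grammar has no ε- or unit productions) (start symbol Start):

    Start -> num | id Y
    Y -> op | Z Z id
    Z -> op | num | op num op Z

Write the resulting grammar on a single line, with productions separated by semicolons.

Start -> num | X1 Y; Y -> op | Z Y1; Z -> op | num | X2 Y2; X1 -> id; X2 -> op; X3 -> num; Y1 -> Z X1; Y2 -> X3 Y3; Y3 -> X2 Z

Introduce a nonterminal for each terminal appearing in a rule of length ≥ 2: X1 → id, X2 → op, X3 → num.
Binarize each right-hand side of length ≥ 3 by chaining fresh nonterminals (Y1, Y2, …): affected rules were Y → Z Z X1; Z → X2 X3 X2 Z.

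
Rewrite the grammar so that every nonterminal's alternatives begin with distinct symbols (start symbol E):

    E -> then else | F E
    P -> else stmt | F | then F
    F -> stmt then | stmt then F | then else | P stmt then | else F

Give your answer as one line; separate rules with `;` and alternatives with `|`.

F has alternatives sharing prefix 'stmt then': factor to F → stmt then F' with F' → ε | F.

E -> then else | F E; P -> else stmt | F | then F; F -> then else | P stmt then | else F | stmt then F'; F' -> ε | F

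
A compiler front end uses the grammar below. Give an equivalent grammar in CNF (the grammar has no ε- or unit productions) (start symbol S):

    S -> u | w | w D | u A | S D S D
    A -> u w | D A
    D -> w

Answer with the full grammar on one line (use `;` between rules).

S -> u | w | X1 D | X2 A | S Y1; A -> X2 X1 | D A; D -> w; X1 -> w; X2 -> u; Y1 -> D Y2; Y2 -> S D

Introduce a nonterminal for each terminal appearing in a rule of length ≥ 2: X1 → w, X2 → u.
Binarize each right-hand side of length ≥ 3 by chaining fresh nonterminals (Y1, Y2, …): affected rules were S → S D S D.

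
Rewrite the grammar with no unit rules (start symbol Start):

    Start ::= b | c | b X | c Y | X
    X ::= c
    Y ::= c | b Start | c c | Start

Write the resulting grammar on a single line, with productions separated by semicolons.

Start ::= b | c | b X | c Y; X ::= c; Y ::= b | c | b X | c Y | b Start | c c

Unit pairs: Start ⇒* {X}; Y ⇒* {Start, X}.
For every A with A ⇒* B via unit rules, add B's non-unit alternatives to A; then delete every rule of the form X → Y.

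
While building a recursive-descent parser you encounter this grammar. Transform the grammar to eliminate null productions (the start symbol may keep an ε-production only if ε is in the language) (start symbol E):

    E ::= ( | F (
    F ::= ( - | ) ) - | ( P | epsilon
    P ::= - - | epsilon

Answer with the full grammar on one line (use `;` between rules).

E ::= ( | F (; F ::= ( - | ) ) - | ( P | (; P ::= - -

Nullable nonterminals: {F, P}.
ε ∉ L(G), so no ε-production is kept.
Add the nullable-subset variants: F → ( P gives ( P | (.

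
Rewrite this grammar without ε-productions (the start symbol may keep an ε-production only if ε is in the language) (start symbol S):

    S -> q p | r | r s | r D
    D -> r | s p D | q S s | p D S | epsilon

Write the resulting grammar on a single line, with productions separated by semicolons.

S -> q p | r | r s | r D; D -> r | s p D | s p | q S s | p D S | p S

The nullable symbols are {D}.
ε ∉ L(G), so no ε-production is kept.
For each production, add variants omitting each subset of nullable occurrences: D → s p D gives s p D | s p. D → p D S gives p D S | p S.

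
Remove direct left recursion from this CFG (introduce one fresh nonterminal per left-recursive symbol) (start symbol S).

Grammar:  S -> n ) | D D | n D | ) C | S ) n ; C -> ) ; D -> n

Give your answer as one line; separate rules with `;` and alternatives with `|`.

S -> n ) S' | D D S' | n D S' | ) C S'; C -> ); D -> n; S' -> ) n S' | ε

S is directly left-recursive.
For S: α = {) n}, β = {n ), D D, n D, ) C}. Rewrite as S → β S' and S' → α S' | ε.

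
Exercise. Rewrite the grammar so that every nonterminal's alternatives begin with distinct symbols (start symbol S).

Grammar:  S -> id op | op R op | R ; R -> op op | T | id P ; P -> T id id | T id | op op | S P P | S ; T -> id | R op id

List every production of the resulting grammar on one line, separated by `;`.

P has alternatives sharing prefix 'T id': factor to P → T id P' with P' → id | ε.
P has alternatives sharing prefix 'S': factor to P → S P'' with P'' → P P | ε.

S -> id op | op R op | R; R -> op op | T | id P; P -> op op | T id P' | S P''; T -> id | R op id; P' -> id | ε; P'' -> P P | ε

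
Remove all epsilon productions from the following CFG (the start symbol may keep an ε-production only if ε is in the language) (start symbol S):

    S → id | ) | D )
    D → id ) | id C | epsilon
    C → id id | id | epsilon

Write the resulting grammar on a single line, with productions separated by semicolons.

S → id | ) | D ); D → id ) | id C | id; C → id id | id

Nullable set = {C, D}.
ε ∉ L(G), so no ε-production is kept.
Add the nullable-subset variants: D → id C gives id C | id.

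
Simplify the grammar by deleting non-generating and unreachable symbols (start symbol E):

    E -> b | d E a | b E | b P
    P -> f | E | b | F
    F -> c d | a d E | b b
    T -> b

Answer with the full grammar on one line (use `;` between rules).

Generating nonterminals: {E, F, P, T}.
Reachable from E after that: {E, F, P}.
Removed useless symbols: {T} and every production mentioning them.

E -> b | d E a | b E | b P; P -> f | E | b | F; F -> c d | a d E | b b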